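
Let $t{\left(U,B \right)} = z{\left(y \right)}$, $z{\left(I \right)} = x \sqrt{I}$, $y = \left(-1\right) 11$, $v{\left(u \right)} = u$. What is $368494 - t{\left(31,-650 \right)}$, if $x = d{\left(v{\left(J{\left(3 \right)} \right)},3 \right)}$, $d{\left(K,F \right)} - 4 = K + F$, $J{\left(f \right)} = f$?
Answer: $368494 - 10 i \sqrt{11} \approx 3.6849 \cdot 10^{5} - 33.166 i$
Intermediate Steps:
$y = -11$
$d{\left(K,F \right)} = 4 + F + K$ ($d{\left(K,F \right)} = 4 + \left(K + F\right) = 4 + \left(F + K\right) = 4 + F + K$)
$x = 10$ ($x = 4 + 3 + 3 = 10$)
$z{\left(I \right)} = 10 \sqrt{I}$
$t{\left(U,B \right)} = 10 i \sqrt{11}$ ($t{\left(U,B \right)} = 10 \sqrt{-11} = 10 i \sqrt{11}$)
$368494 - t{\left(31,-650 \right)} = 368494 - 10 i \sqrt{11}$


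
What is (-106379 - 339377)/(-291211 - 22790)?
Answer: 445756/314001 ≈ 1.4196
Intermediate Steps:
(-106379 - 339377)/(-291211 - 22790) = -445756/(-314001) = -445756*(-1/314001) = 445756/314001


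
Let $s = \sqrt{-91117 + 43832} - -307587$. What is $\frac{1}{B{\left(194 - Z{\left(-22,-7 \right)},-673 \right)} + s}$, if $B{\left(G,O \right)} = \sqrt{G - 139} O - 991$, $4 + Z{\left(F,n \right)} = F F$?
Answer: $\frac{i}{- 7 \sqrt{965} + 3365 \sqrt{17} + 306596 i} \approx 3.2552 \cdot 10^{-6} + 1.45 \cdot 10^{-7} i$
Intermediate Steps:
$Z{\left(F,n \right)} = -4 + F^{2}$ ($Z{\left(F,n \right)} = -4 + F F = -4 + F^{2}$)
$s = 307587 + 7 i \sqrt{965}$ ($s = \sqrt{-47285} + 307587 = 7 i \sqrt{965} + 307587 = 307587 + 7 i \sqrt{965} \approx 3.0759 \cdot 10^{5} + 217.45 i$)
$B{\left(G,O \right)} = -991 + O \sqrt{-139 + G}$ ($B{\left(G,O \right)} = \sqrt{-139 + G} O - 991 = O \sqrt{-139 + G} - 991 = -991 + O \sqrt{-139 + G}$)
$\frac{1}{B{\left(194 - Z{\left(-22,-7 \right)},-673 \right)} + s} = \frac{1}{\left(-991 - 673 \sqrt{-139 + \left(194 - \left(-4 + \left(-22\right)^{2}\right)\right)}\right) + \left(307587 + 7 i \sqrt{965}\right)} = \frac{1}{\left(-991 - 673 \sqrt{-139 + \left(194 - \left(-4 + 484\right)\right)}\right) + \left(307587 + 7 i \sqrt{965}\right)} = \frac{1}{\left(-991 - 673 \sqrt{-139 + \left(194 - 480\right)}\right) + \left(307587 + 7 i \sqrt{965}\right)} = \frac{1}{\left(-991 - 673 \sqrt{-139 - 286}\right) + \left(307587 + 7 i \sqrt{965}\right)} = \frac{1}{\left(-991 - 673 \sqrt{-425}\right) + \left(307587 + 7 i \sqrt{965}\right)} = \frac{1}{\left(-991 - 673 \cdot 5 i \sqrt{17}\right) + \left(307587 + 7 i \sqrt{965}\right)} = \frac{1}{\left(-991 - 3365 i \sqrt{17}\right) + \left(307587 + 7 i \sqrt{965}\right)} = \frac{1}{306596 - 3365 i \sqrt{17} + 7 i \sqrt{965}}$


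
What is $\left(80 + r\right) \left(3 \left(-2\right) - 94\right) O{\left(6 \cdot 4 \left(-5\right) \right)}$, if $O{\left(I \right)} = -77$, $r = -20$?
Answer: $462000$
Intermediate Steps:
$\left(80 + r\right) \left(3 \left(-2\right) - 94\right) O{\left(6 \cdot 4 \left(-5\right) \right)} = \left(80 - 20\right) \left(3 \left(-2\right) - 94\right) \left(-77\right) = 60 \left(-6 - 94\right) \left(-77\right) = 60 \left(-100\right) \left(-77\right) = \left(-6000\right) \left(-77\right) = 462000$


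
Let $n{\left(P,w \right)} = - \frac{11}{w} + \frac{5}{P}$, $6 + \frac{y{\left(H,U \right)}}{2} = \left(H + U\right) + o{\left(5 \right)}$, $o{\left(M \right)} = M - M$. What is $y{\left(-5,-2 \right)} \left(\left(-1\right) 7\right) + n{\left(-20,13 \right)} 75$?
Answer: $\frac{5189}{52} \approx 99.788$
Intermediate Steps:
$o{\left(M \right)} = 0$
$y{\left(H,U \right)} = -12 + 2 H + 2 U$ ($y{\left(H,U \right)} = -12 + 2 \left(\left(H + U\right) + 0\right) = -12 + 2 \left(H + U\right) = -12 + \left(2 H + 2 U\right) = -12 + 2 H + 2 U$)
$y{\left(-5,-2 \right)} \left(\left(-1\right) 7\right) + n{\left(-20,13 \right)} 75 = \left(-12 + 2 \left(-5\right) + 2 \left(-2\right)\right) \left(\left(-1\right) 7\right) + \left(- \frac{11}{13} + \frac{5}{-20}\right) 75 = \left(-12 - 10 - 4\right) \left(-7\right) + \left(\left(-11\right) \frac{1}{13} + 5 \left(- \frac{1}{20}\right)\right) 75 = \left(-26\right) \left(-7\right) + \left(- \frac{11}{13} - \frac{1}{4}\right) 75 = 182 - \frac{4275}{52} = \frac{5189}{52}$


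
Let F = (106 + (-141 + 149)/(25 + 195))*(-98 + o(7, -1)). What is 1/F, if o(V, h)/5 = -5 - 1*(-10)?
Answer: -55/425736 ≈ -0.00012919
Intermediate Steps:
o(V, h) = 25 (o(V, h) = 5*(-5 - 1*(-10)) = 5*(-5 + 10) = 5*5 = 25)
F = -425736/55 (F = (106 + (-141 + 149)/(25 + 195))*(-98 + 25) = (106 + 8/220)*(-73) = (106 + 8*(1/220))*(-73) = (106 + 2/55)*(-73) = (5832/55)*(-73) = -425736/55 ≈ -7740.7)
1/F = 1/(-425736/55) = -55/425736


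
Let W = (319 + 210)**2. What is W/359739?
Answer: 279841/359739 ≈ 0.77790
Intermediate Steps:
W = 279841 (W = 529**2 = 279841)
W/359739 = 279841/359739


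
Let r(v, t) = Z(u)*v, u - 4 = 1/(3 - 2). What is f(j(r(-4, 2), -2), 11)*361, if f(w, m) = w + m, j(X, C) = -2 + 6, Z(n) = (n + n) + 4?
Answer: 5415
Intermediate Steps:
u = 5 (u = 4 + 1/(3 - 2) = 4 + 1/1 = 4 + 1 = 5)
Z(n) = 4 + 2*n (Z(n) = 2*n + 4 = 4 + 2*n)
r(v, t) = 14*v (r(v, t) = (4 + 2*5)*v = (4 + 10)*v = 14*v)
j(X, C) = 4
f(w, m) = m + w
f(j(r(-4, 2), -2), 11)*361 = (11 + 4)*361 = 15*361 = 5415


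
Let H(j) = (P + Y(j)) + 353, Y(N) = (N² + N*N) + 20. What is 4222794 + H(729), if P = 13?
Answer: 5286062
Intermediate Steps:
Y(N) = 20 + 2*N² (Y(N) = (N² + N²) + 20 = 2*N² + 20 = 20 + 2*N²)
H(j) = 386 + 2*j² (H(j) = (13 + (20 + 2*j²)) + 353 = (33 + 2*j²) + 353 = 386 + 2*j²)
4222794 + H(729) = 4222794 + (386 + 2*729²) = 4222794 + (386 + 2*531441) = 4222794 + (386 + 1062882) = 4222794 + 1063268 = 5286062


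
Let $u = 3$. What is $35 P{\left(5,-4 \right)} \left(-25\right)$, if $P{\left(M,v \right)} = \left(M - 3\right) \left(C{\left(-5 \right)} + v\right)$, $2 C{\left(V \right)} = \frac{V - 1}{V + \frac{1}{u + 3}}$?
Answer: $\frac{171500}{29} \approx 5913.8$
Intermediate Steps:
$C{\left(V \right)} = \frac{-1 + V}{2 \left(\frac{1}{6} + V\right)}$ ($C{\left(V \right)} = \frac{\left(V - 1\right) \frac{1}{V + \frac{1}{3 + 3}}}{2} = \frac{\left(-1 + V\right) \frac{1}{V + \frac{1}{6}}}{2} = \frac{\left(-1 + V\right) \frac{1}{\frac{1}{6} + V}}{2} = \frac{\frac{1}{\frac{1}{6} + V} \left(-1 + V\right)}{2} = \frac{-1 + V}{2 \left(\frac{1}{6} + V\right)}$)
$P{\left(M,v \right)} = \left(-3 + M\right) \left(\frac{18}{29} + v\right)$ ($P{\left(M,v \right)} = \left(M - 3\right) \left(\frac{3 \left(-1 - 5\right)}{1 + 6 \left(-5\right)} + v\right) = \left(-3 + M\right) \left(3 \frac{1}{1 - 30} \left(-6\right) + v\right) = \left(-3 + M\right) \left(3 \frac{1}{-29} \left(-6\right) + v\right) = \left(-3 + M\right) \left(3 \left(- \frac{1}{29}\right) \left(-6\right) + v\right) = \left(-3 + M\right) \left(\frac{18}{29} + v\right)$)
$35 P{\left(5,-4 \right)} \left(-25\right) = 35 \left(- \frac{54}{29} - -12 + \frac{18}{29} \cdot 5 + 5 \left(-4\right)\right) \left(-25\right) = 35 \left(- \frac{54}{29} + 12 + \frac{90}{29} - 20\right) \left(-25\right) = 35 \left(- \frac{196}{29}\right) \left(-25\right) = \left(- \frac{6860}{29}\right) \left(-25\right) = \frac{171500}{29}$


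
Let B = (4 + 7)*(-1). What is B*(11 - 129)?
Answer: 1298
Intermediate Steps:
B = -11 (B = 11*(-1) = -11)
B*(11 - 129) = -11*(11 - 129) = -11*(-118) = 1298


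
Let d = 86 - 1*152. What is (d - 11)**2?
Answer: 5929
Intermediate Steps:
d = -66 (d = 86 - 152 = -66)
(d - 11)**2 = (-66 - 11)**2 = (-77)**2 = 5929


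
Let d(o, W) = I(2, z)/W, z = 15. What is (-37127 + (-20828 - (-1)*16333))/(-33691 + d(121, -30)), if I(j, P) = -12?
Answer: 69370/56151 ≈ 1.2354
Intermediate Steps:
d(o, W) = -12/W
(-37127 + (-20828 - (-1)*16333))/(-33691 + d(121, -30)) = (-37127 + (-20828 - (-1)*16333))/(-33691 - 12/(-30)) = (-37127 + (-20828 - 1*(-16333)))/(-33691 - 12*(-1/30)) = (-37127 + (-20828 + 16333))/(-33691 + ⅖) = (-37127 - 4495)/(-168453/5) = -41622*(-5/168453) = 69370/56151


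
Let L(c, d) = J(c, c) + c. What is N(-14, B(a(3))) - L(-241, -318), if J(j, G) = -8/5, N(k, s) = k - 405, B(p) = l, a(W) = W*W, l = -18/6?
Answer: -882/5 ≈ -176.40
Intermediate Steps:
l = -3 (l = -18*1/6 = -3)
a(W) = W**2
B(p) = -3
N(k, s) = -405 + k
J(j, G) = -8/5 (J(j, G) = -8*1/5 = -8/5)
L(c, d) = -8/5 + c
N(-14, B(a(3))) - L(-241, -318) = (-405 - 14) - (-8/5 - 241) = -419 - 1*(-1213/5) = -419 + 1213/5 = -882/5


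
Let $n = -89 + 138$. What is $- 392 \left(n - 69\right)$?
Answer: $7840$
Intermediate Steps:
$n = 49$
$- 392 \left(n - 69\right) = - 392 \left(49 - 69\right) = \left(-392\right) \left(-20\right) = 7840$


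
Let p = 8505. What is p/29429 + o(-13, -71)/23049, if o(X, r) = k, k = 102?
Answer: 66344501/226103007 ≈ 0.29343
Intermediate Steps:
o(X, r) = 102
p/29429 + o(-13, -71)/23049 = 8505/29429 + 102/23049 = 8505*(1/29429) + 102*(1/23049) = 8505/29429 + 34/7683 = 66344501/226103007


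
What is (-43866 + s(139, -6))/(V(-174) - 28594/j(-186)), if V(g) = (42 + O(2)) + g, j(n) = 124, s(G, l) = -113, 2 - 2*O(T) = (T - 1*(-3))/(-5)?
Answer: 1363349/11194 ≈ 121.79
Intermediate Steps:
O(T) = 13/10 + T/10 (O(T) = 1 - (T - 1*(-3))/(2*(-5)) = 1 - (T + 3)*(-1)/(2*5) = 1 - (3 + T)*(-1)/(2*5) = 1 - (-3/5 - T/5)/2 = 1 + (3/10 + T/10) = 13/10 + T/10)
V(g) = 87/2 + g (V(g) = (42 + (13/10 + (1/10)*2)) + g = (42 + (13/10 + 1/5)) + g = (42 + 3/2) + g = 87/2 + g)
(-43866 + s(139, -6))/(V(-174) - 28594/j(-186)) = (-43866 - 113)/((87/2 - 174) - 28594/124) = -43979/(-261/2 - 28594*1/124) = -43979/(-261/2 - 14297/62) = -43979/(-11194/31) = -43979*(-31/11194) = 1363349/11194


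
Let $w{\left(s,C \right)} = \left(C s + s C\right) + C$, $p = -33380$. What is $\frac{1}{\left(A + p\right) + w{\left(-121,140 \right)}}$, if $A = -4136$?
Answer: $- \frac{1}{71256} \approx -1.4034 \cdot 10^{-5}$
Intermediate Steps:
$w{\left(s,C \right)} = C + 2 C s$ ($w{\left(s,C \right)} = \left(C s + C s\right) + C = 2 C s + C = C + 2 C s$)
$\frac{1}{\left(A + p\right) + w{\left(-121,140 \right)}} = \frac{1}{\left(-4136 - 33380\right) + 140 \left(1 + 2 \left(-121\right)\right)} = \frac{1}{-37516 + 140 \left(1 - 242\right)} = \frac{1}{-37516 + 140 \left(-241\right)} = \frac{1}{-37516 - 33740} = \frac{1}{-71256} = - \frac{1}{71256}$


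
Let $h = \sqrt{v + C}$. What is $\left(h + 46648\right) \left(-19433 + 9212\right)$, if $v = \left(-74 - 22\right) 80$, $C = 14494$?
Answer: $-476789208 - 10221 \sqrt{6814} \approx -4.7763 \cdot 10^{8}$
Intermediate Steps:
$v = -7680$ ($v = \left(-96\right) 80 = -7680$)
$h = \sqrt{6814}$ ($h = \sqrt{-7680 + 14494} = \sqrt{6814} \approx 82.547$)
$\left(h + 46648\right) \left(-19433 + 9212\right) = \left(\sqrt{6814} + 46648\right) \left(-19433 + 9212\right) = \left(46648 + \sqrt{6814}\right) \left(-10221\right) = -476789208 - 10221 \sqrt{6814}$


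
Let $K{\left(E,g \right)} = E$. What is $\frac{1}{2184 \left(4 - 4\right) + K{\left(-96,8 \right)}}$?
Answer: $- \frac{1}{96} \approx -0.010417$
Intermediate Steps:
$\frac{1}{2184 \left(4 - 4\right) + K{\left(-96,8 \right)}} = \frac{1}{2184 \left(4 - 4\right) - 96} = \frac{1}{2184 \cdot 0 - 96} = \frac{1}{0 - 96} = \frac{1}{-96} = - \frac{1}{96}$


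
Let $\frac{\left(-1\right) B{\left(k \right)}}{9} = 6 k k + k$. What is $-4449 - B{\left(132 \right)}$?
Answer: $937635$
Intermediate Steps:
$B{\left(k \right)} = - 54 k^{2} - 9 k$ ($B{\left(k \right)} = - 9 \left(6 k k + k\right) = - 9 \left(6 k^{2} + k\right) = - 9 \left(k + 6 k^{2}\right) = - 54 k^{2} - 9 k$)
$-4449 - B{\left(132 \right)} = -4449 - \left(-9\right) 132 \left(1 + 6 \cdot 132\right) = -4449 - \left(-9\right) 132 \left(1 + 792\right) = -4449 - \left(-9\right) 132 \cdot 793 = -4449 - -942084 = -4449 + 942084 = 937635$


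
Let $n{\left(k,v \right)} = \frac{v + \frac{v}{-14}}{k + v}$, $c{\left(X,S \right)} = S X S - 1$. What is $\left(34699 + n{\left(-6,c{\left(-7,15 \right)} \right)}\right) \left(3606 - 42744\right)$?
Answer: $- \frac{7519720335930}{5537} \approx -1.3581 \cdot 10^{9}$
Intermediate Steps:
$c{\left(X,S \right)} = -1 + X S^{2}$ ($c{\left(X,S \right)} = X S^{2} - 1 = -1 + X S^{2}$)
$n{\left(k,v \right)} = \frac{13 v}{14 \left(k + v\right)}$ ($n{\left(k,v \right)} = \frac{v + v \left(- \frac{1}{14}\right)}{k + v} = \frac{v - \frac{v}{14}}{k + v} = \frac{\frac{13}{14} v}{k + v} = \frac{13 v}{14 \left(k + v\right)}$)
$\left(34699 + n{\left(-6,c{\left(-7,15 \right)} \right)}\right) \left(3606 - 42744\right) = \left(34699 + \frac{13 \left(-1 - 7 \cdot 15^{2}\right)}{14 \left(-6 - \left(1 + 7 \cdot 15^{2}\right)\right)}\right) \left(3606 - 42744\right) = \left(34699 + \frac{13 \left(-1 - 1575\right)}{14 \left(-6 - 1576\right)}\right) \left(-39138\right) = \left(34699 + \frac{13}{14} \left(-1576\right) \frac{1}{-6 - 1576}\right) \left(-39138\right) = \left(34699 + \frac{13}{14} \left(-1576\right) \frac{1}{-1582}\right) \left(-39138\right) = \left(34699 + \frac{13}{14} \left(-1576\right) \left(- \frac{1}{1582}\right)\right) \left(-39138\right) = \left(34699 + \frac{5122}{5537}\right) \left(-39138\right) = \frac{192133485}{5537} \left(-39138\right) = - \frac{7519720335930}{5537}$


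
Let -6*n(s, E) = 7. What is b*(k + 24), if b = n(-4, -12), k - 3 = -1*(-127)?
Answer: -539/3 ≈ -179.67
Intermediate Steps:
n(s, E) = -7/6 (n(s, E) = -⅙*7 = -7/6)
k = 130 (k = 3 - 1*(-127) = 3 + 127 = 130)
b = -7/6 ≈ -1.1667
b*(k + 24) = -7*(130 + 24)/6 = -7/6*154 = -539/3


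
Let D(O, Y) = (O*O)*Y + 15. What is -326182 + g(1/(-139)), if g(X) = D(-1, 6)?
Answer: -326161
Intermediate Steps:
D(O, Y) = 15 + Y*O**2 (D(O, Y) = O**2*Y + 15 = Y*O**2 + 15 = 15 + Y*O**2)
g(X) = 21 (g(X) = 15 + 6*(-1)**2 = 15 + 6*1 = 15 + 6 = 21)
-326182 + g(1/(-139)) = -326182 + 21 = -326161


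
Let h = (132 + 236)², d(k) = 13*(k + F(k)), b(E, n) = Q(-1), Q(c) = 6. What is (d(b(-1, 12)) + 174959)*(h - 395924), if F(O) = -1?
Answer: -45593752000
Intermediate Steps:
b(E, n) = 6
d(k) = -13 + 13*k (d(k) = 13*(k - 1) = 13*(-1 + k) = -13 + 13*k)
h = 135424 (h = 368² = 135424)
(d(b(-1, 12)) + 174959)*(h - 395924) = ((-13 + 13*6) + 174959)*(135424 - 395924) = ((-13 + 78) + 174959)*(-260500) = (65 + 174959)*(-260500) = 175024*(-260500) = -45593752000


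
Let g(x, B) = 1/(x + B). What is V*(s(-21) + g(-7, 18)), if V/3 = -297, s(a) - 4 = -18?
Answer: 12393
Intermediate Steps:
s(a) = -14 (s(a) = 4 - 18 = -14)
g(x, B) = 1/(B + x)
V = -891 (V = 3*(-297) = -891)
V*(s(-21) + g(-7, 18)) = -891*(-14 + 1/(18 - 7)) = -891*(-14 + 1/11) = -891*(-153/11) = 12393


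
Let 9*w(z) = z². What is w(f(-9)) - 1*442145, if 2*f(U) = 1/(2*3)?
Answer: -573019919/1296 ≈ -4.4215e+5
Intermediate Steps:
f(U) = 1/12 (f(U) = (1/(2*3))/2 = (1/6)/2 = (1*(⅙))/2 = (½)*(⅙) = 1/12)
w(z) = z²/9
w(f(-9)) - 1*442145 = (1/12)²/9 - 1*442145 = (⅑)*(1/144) - 442145 = 1/1296 - 442145 = -573019919/1296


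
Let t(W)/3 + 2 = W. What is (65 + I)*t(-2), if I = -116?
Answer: 612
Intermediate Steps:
t(W) = -6 + 3*W
(65 + I)*t(-2) = (65 - 116)*(-6 + 3*(-2)) = -51*(-6 - 6) = -51*(-12) = 612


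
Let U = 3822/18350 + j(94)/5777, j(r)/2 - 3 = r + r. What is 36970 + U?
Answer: 1959571500447/53003975 ≈ 36970.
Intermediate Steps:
j(r) = 6 + 4*r (j(r) = 6 + 2*(r + r) = 6 + 2*(2*r) = 6 + 4*r)
U = 14544697/53003975 (U = 3822/18350 + (6 + 4*94)/5777 = 3822*(1/18350) + (6 + 376)*(1/5777) = 1911/9175 + 382*(1/5777) = 1911/9175 + 382/5777 = 14544697/53003975 ≈ 0.27441)
36970 + U = 36970 + 14544697/53003975 = 1959571500447/53003975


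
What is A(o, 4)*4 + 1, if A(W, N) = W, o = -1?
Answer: -3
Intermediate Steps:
A(o, 4)*4 + 1 = -1*4 + 1 = -4 + 1 = -3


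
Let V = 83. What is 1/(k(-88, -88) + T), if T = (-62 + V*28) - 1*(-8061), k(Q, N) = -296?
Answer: 1/10027 ≈ 9.9731e-5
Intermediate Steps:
T = 10323 (T = (-62 + 83*28) - 1*(-8061) = (-62 + 2324) + 8061 = 2262 + 8061 = 10323)
1/(k(-88, -88) + T) = 1/(-296 + 10323) = 1/10027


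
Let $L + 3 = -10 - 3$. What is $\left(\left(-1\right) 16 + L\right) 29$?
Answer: $-928$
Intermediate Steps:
$L = -16$ ($L = -3 - 13 = -16$)
$\left(\left(-1\right) 16 + L\right) 29 = \left(\left(-1\right) 16 - 16\right) 29 = \left(-16 - 16\right) 29 = \left(-32\right) 29 = -928$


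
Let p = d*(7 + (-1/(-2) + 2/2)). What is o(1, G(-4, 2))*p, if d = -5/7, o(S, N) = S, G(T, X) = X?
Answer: -85/14 ≈ -6.0714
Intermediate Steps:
d = -5/7 (d = -5*1/7 = -5/7 ≈ -0.71429)
p = -85/14 (p = -5*(7 + (-1/(-2) + 2/2))/7 = -5*(7 + (-1*(-1/2) + 2*(1/2)))/7 = -5*(7 + (1/2 + 1))/7 = -5*(7 + 3/2)/7 = -5/7*17/2 = -85/14 ≈ -6.0714)
o(1, G(-4, 2))*p = 1*(-85/14) = -85/14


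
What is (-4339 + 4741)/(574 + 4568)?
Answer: 67/857 ≈ 0.078180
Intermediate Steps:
(-4339 + 4741)/(574 + 4568) = 402/5142 = 402*(1/5142) = 67/857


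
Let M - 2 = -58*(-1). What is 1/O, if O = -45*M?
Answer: -1/2700 ≈ -0.00037037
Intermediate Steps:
M = 60 (M = 2 - 58*(-1) = 2 + 58 = 60)
O = -2700 (O = -45*60 = -2700)
1/O = 1/(-2700) = -1/2700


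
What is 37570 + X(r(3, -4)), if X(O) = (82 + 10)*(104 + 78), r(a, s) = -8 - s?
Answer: 54314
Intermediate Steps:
X(O) = 16744 (X(O) = 92*182 = 16744)
37570 + X(r(3, -4)) = 37570 + 16744 = 54314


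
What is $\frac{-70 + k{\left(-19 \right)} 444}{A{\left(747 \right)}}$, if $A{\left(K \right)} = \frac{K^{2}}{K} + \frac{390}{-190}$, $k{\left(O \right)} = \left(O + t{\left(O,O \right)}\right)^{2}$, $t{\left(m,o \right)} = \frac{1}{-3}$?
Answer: $\frac{4727789}{21231} \approx 222.68$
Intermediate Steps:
$t{\left(m,o \right)} = - \frac{1}{3}$
$k{\left(O \right)} = \left(- \frac{1}{3} + O\right)^{2}$ ($k{\left(O \right)} = \left(O - \frac{1}{3}\right)^{2} = \left(- \frac{1}{3} + O\right)^{2}$)
$A{\left(K \right)} = - \frac{39}{19} + K$ ($A{\left(K \right)} = K + 390 \left(- \frac{1}{190}\right) = K - \frac{39}{19} = - \frac{39}{19} + K$)
$\frac{-70 + k{\left(-19 \right)} 444}{A{\left(747 \right)}} = \frac{-70 + \frac{\left(-1 + 3 \left(-19\right)\right)^{2}}{9} \cdot 444}{- \frac{39}{19} + 747} = \frac{-70 + \frac{\left(-1 - 57\right)^{2}}{9} \cdot 444}{\frac{14154}{19}} = \left(-70 + \frac{\left(-58\right)^{2}}{9} \cdot 444\right) \frac{19}{14154} = \left(-70 + \frac{1}{9} \cdot 3364 \cdot 444\right) \frac{19}{14154} = \left(-70 + \frac{3364}{9} \cdot 444\right) \frac{19}{14154} = \left(-70 + \frac{497872}{3}\right) \frac{19}{14154} = \frac{497662}{3} \cdot \frac{19}{14154} = \frac{4727789}{21231}$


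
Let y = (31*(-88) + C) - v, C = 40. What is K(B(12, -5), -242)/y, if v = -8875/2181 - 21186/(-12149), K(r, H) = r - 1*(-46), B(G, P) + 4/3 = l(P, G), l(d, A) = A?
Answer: -88323230/4186013939 ≈ -0.021100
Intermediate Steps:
B(G, P) = -4/3 + G
K(r, H) = 46 + r (K(r, H) = r + 46 = 46 + r)
v = -61615709/26496969 (v = -8875*1/2181 - 21186*(-1/12149) = -8875/2181 + 21186/12149 = -61615709/26496969 ≈ -2.3254)
y = -71162236963/26496969 (y = (31*(-88) + 40) - 1*(-61615709/26496969) = (-2728 + 40) + 61615709/26496969 = -2688 + 61615709/26496969 = -71162236963/26496969 ≈ -2685.7)
K(B(12, -5), -242)/y = (46 + (-4/3 + 12))/(-71162236963/26496969) = (46 + 32/3)*(-26496969/71162236963) = (170/3)*(-26496969/71162236963) = -88323230/4186013939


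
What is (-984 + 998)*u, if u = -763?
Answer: -10682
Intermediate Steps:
(-984 + 998)*u = (-984 + 998)*(-763) = 14*(-763) = -10682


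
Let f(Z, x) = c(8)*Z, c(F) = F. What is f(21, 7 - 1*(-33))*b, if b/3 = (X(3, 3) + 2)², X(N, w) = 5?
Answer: 24696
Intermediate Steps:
b = 147 (b = 3*(5 + 2)² = 3*7² = 3*49 = 147)
f(Z, x) = 8*Z
f(21, 7 - 1*(-33))*b = (8*21)*147 = 168*147 = 24696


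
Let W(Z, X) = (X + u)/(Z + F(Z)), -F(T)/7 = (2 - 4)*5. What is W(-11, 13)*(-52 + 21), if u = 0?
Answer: -403/59 ≈ -6.8305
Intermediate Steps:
F(T) = 70 (F(T) = -7*(2 - 4)*5 = -(-14)*5 = -7*(-10) = 70)
W(Z, X) = X/(70 + Z) (W(Z, X) = (X + 0)/(Z + 70) = X/(70 + Z))
W(-11, 13)*(-52 + 21) = (13/(70 - 11))*(-52 + 21) = (13/59)*(-31) = -403/59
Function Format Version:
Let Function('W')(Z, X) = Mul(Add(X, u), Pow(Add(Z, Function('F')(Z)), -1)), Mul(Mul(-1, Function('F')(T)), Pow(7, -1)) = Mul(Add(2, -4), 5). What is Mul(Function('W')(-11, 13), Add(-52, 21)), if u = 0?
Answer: Rational(-403, 59) ≈ -6.8305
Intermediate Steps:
Function('F')(T) = 70 (Function('F')(T) = Mul(-7, Mul(Add(2, -4), 5)) = Mul(-7, Mul(-2, 5)) = Mul(-7, -10) = 70)
Function('W')(Z, X) = Mul(X, Pow(Add(70, Z), -1)) (Function('W')(Z, X) = Mul(Add(X, 0), Pow(Add(Z, 70), -1)) = Mul(X, Pow(Add(70, Z), -1)))
Mul(Function('W')(-11, 13), Add(-52, 21)) = Mul(Mul(13, Pow(Add(70, -11), -1)), Add(-52, 21)) = Mul(Mul(13, Pow(59, -1)), -31) = Mul(Mul(13, Rational(1, 59)), -31) = Mul(Rational(13, 59), -31) = Rational(-403, 59)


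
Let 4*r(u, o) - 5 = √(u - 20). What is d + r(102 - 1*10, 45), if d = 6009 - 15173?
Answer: -36651/4 + 3*√2/2 ≈ -9160.6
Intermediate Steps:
r(u, o) = 5/4 + √(-20 + u)/4 (r(u, o) = 5/4 + √(u - 20)/4 = 5/4 + √(-20 + u)/4)
d = -9164
d + r(102 - 1*10, 45) = -9164 + (5/4 + √(-20 + (102 - 1*10))/4) = -9164 + (5/4 + √(-20 + (102 - 10))/4) = -9164 + (5/4 + √(-20 + 92)/4) = -9164 + (5/4 + √72/4) = -9164 + (5/4 + (6*√2)/4) = -9164 + (5/4 + 3*√2/2) = -36651/4 + 3*√2/2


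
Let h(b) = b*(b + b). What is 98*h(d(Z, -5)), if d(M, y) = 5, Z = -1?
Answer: 4900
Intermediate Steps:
h(b) = 2*b² (h(b) = b*(2*b) = 2*b²)
98*h(d(Z, -5)) = 98*(2*5²) = 98*(2*25) = 98*50 = 4900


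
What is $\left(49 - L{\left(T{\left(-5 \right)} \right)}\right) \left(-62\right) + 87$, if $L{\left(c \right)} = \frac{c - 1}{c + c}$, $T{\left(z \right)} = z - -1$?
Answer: $- \frac{11649}{4} \approx -2912.3$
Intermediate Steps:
$T{\left(z \right)} = 1 + z$ ($T{\left(z \right)} = z + 1 = 1 + z$)
$L{\left(c \right)} = \frac{-1 + c}{2 c}$
$\left(49 - L{\left(T{\left(-5 \right)} \right)}\right) \left(-62\right) + 87 = \left(49 - \frac{-1 + \left(1 - 5\right)}{2 \left(1 - 5\right)}\right) \left(-62\right) + 87 = \left(49 - \frac{-1 - 4}{2 \left(-4\right)}\right) \left(-62\right) + 87 = \left(49 - \frac{1}{2} \left(- \frac{1}{4}\right) \left(-5\right)\right) \left(-62\right) + 87 = \left(49 - \frac{5}{8}\right) \left(-62\right) + 87 = \frac{387}{8} \left(-62\right) + 87 = - \frac{11997}{4} + 87 = - \frac{11649}{4}$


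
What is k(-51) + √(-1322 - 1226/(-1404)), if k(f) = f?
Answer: -51 + I*√72339618/234 ≈ -51.0 + 36.347*I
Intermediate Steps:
k(-51) + √(-1322 - 1226/(-1404)) = -51 + √(-1322 - 1226/(-1404)) = -51 + √(-1322 - 1226*(-1/1404)) = -51 + √(-1322 + 613/702) = -51 + √(-927431/702) = -51 + I*√72339618/234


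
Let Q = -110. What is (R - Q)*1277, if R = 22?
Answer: 168564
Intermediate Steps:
(R - Q)*1277 = (22 - 1*(-110))*1277 = (22 + 110)*1277 = 132*1277 = 168564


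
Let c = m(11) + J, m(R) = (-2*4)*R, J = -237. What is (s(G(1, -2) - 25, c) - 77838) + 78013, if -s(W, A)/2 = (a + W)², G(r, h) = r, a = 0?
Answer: -977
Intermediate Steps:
m(R) = -8*R
c = -325 (c = -8*11 - 237 = -88 - 237 = -325)
s(W, A) = -2*W² (s(W, A) = -2*(0 + W)² = -2*W²)
(s(G(1, -2) - 25, c) - 77838) + 78013 = (-2*(1 - 25)² - 77838) + 78013 = (-2*(-24)² - 77838) + 78013 = (-2*576 - 77838) + 78013 = (-1152 - 77838) + 78013 = -78990 + 78013 = -977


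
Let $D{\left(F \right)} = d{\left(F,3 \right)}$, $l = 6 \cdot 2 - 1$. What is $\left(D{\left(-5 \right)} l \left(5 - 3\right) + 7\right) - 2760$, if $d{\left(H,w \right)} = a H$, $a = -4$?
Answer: $-2313$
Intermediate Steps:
$l = 11$ ($l = 12 - 1 = 11$)
$d{\left(H,w \right)} = - 4 H$
$D{\left(F \right)} = - 4 F$
$\left(D{\left(-5 \right)} l \left(5 - 3\right) + 7\right) - 2760 = \left(\left(-4\right) \left(-5\right) 11 \left(5 - 3\right) + 7\right) - 2760 = \left(20 \cdot 11 \cdot 2 + 7\right) - 2760 = \left(20 \cdot 22 + 7\right) - 2760 = \left(440 + 7\right) - 2760 = 447 - 2760 = -2313$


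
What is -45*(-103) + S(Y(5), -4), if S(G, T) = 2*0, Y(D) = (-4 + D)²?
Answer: 4635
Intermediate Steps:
S(G, T) = 0
-45*(-103) + S(Y(5), -4) = -45*(-103) + 0 = 4635 + 0 = 4635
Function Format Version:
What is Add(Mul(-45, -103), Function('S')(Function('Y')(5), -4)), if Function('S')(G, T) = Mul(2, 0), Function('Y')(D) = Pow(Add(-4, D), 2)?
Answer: 4635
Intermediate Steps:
Function('S')(G, T) = 0
Add(Mul(-45, -103), Function('S')(Function('Y')(5), -4)) = Add(Mul(-45, -103), 0) = Add(4635, 0) = 4635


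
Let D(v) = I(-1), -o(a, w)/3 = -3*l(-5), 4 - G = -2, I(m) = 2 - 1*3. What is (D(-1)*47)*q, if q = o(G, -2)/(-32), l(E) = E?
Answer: -2115/32 ≈ -66.094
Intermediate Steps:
I(m) = -1 (I(m) = 2 - 3 = -1)
G = 6 (G = 4 - 1*(-2) = 4 + 2 = 6)
o(a, w) = -45 (o(a, w) = -(-9)*(-5) = -3*15 = -45)
D(v) = -1
q = 45/32 (q = -45/(-32) = -45*(-1/32) = 45/32 ≈ 1.4063)
(D(-1)*47)*q = -1*47*(45/32) = -47*45/32 = -2115/32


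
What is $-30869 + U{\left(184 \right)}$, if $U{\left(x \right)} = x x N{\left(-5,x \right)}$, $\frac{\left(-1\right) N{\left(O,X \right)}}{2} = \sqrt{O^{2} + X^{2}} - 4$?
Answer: $239979 - 67712 \sqrt{33881} \approx -1.2224 \cdot 10^{7}$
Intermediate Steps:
$N{\left(O,X \right)} = 8 - 2 \sqrt{O^{2} + X^{2}}$ ($N{\left(O,X \right)} = - 2 \left(\sqrt{O^{2} + X^{2}} - 4\right) = - 2 \left(-4 + \sqrt{O^{2} + X^{2}}\right) = 8 - 2 \sqrt{O^{2} + X^{2}}$)
$U{\left(x \right)} = x^{2} \left(8 - 2 \sqrt{25 + x^{2}}\right)$ ($U{\left(x \right)} = x x \left(8 - 2 \sqrt{\left(-5\right)^{2} + x^{2}}\right) = x^{2} \left(8 - 2 \sqrt{25 + x^{2}}\right)$)
$-30869 + U{\left(184 \right)} = -30869 + 2 \cdot 184^{2} \left(4 - \sqrt{25 + 184^{2}}\right) = -30869 + 2 \cdot 33856 \left(4 - \sqrt{25 + 33856}\right) = -30869 + 2 \cdot 33856 \left(4 - \sqrt{33881}\right) = -30869 + \left(270848 - 67712 \sqrt{33881}\right) = 239979 - 67712 \sqrt{33881}$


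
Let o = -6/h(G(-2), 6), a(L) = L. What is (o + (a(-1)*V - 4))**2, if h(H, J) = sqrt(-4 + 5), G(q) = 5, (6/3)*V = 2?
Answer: 121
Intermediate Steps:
V = 1 (V = (1/2)*2 = 1)
h(H, J) = 1 (h(H, J) = sqrt(1) = 1)
o = -6 (o = -6/1 = -6*1 = -6)
(o + (a(-1)*V - 4))**2 = (-6 + (-1*1 - 4))**2 = (-6 + (-1 - 4))**2 = (-6 - 5)**2 = (-11)**2 = 121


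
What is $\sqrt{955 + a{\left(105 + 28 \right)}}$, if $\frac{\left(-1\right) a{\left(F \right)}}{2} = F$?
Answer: $\sqrt{689} \approx 26.249$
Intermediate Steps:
$a{\left(F \right)} = - 2 F$
$\sqrt{955 + a{\left(105 + 28 \right)}} = \sqrt{955 - 2 \left(105 + 28\right)} = \sqrt{955 - 266} = \sqrt{689}$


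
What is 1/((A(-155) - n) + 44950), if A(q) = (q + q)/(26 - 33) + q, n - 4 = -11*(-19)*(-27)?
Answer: 7/353348 ≈ 1.9811e-5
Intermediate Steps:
n = -5639 (n = 4 - 11*(-19)*(-27) = 4 + 209*(-27) = 4 - 5643 = -5639)
A(q) = 5*q/7 (A(q) = (2*q)/(-7) + q = (2*q)*(-1/7) + q = -2*q/7 + q = 5*q/7)
1/((A(-155) - n) + 44950) = 1/(((5/7)*(-155) - 1*(-5639)) + 44950) = 1/((-775/7 + 5639) + 44950) = 1/(38698/7 + 44950) = 1/(353348/7) = 7/353348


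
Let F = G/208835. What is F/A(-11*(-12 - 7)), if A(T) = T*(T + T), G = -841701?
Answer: -841701/18244243270 ≈ -4.6135e-5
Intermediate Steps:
A(T) = 2*T² (A(T) = T*(2*T) = 2*T²)
F = -841701/208835 ≈ -4.0305
F/A(-11*(-12 - 7)) = -841701*1/(242*(-12 - 7)²)/208835 = -841701/(208835*(2*(-11*(-19))²)) = -841701/(208835*(2*209²)) = -841701/(208835*(2*43681)) = -841701/208835/87362 = -841701/208835*1/87362 = -841701/18244243270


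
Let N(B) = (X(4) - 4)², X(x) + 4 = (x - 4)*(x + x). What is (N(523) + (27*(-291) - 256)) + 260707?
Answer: 252658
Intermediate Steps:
X(x) = -4 + 2*x*(-4 + x) (X(x) = -4 + (x - 4)*(x + x) = -4 + (-4 + x)*(2*x) = -4 + 2*x*(-4 + x))
N(B) = 64 (N(B) = ((-4 - 8*4 + 2*4²) - 4)² = ((-4 - 32 + 2*16) - 4)² = ((-4 - 32 + 32) - 4)² = (-4 - 4)² = (-8)² = 64)
(N(523) + (27*(-291) - 256)) + 260707 = (64 + (27*(-291) - 256)) + 260707 = (64 + (-7857 - 256)) + 260707 = (64 - 8113) + 260707 = -8049 + 260707 = 252658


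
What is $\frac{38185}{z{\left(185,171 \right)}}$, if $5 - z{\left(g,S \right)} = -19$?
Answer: $\frac{38185}{24} \approx 1591.0$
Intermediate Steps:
$z{\left(g,S \right)} = 24$ ($z{\left(g,S \right)} = 5 - -19 = 5 + 19 = 24$)
$\frac{38185}{z{\left(185,171 \right)}} = \frac{38185}{24}$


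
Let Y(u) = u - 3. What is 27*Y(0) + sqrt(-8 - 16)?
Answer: -81 + 2*I*sqrt(6) ≈ -81.0 + 4.899*I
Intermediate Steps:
Y(u) = -3 + u
27*Y(0) + sqrt(-8 - 16) = 27*(-3 + 0) + sqrt(-8 - 16) = 27*(-3) + sqrt(-24) = -81 + 2*I*sqrt(6)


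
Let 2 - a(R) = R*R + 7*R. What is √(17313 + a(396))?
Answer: I*√142273 ≈ 377.19*I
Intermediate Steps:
a(R) = 2 - R² - 7*R (a(R) = 2 - (R*R + 7*R) = 2 - (R² + 7*R) = 2 + (-R² - 7*R) = 2 - R² - 7*R)
√(17313 + a(396)) = √(17313 + (2 - 1*396² - 7*396)) = √(17313 + (2 - 1*156816 - 2772)) = √(17313 + (2 - 156816 - 2772)) = √(17313 - 159586) = √(-142273) = I*√142273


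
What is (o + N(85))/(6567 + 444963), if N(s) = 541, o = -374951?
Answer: -37441/45153 ≈ -0.82920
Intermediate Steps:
(o + N(85))/(6567 + 444963) = (-374951 + 541)/(6567 + 444963) = -374410/451530 = -374410*1/451530 = -37441/45153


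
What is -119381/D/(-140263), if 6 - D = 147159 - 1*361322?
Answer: 119381/30039986447 ≈ 3.9741e-6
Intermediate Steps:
D = 214169 (D = 6 - (147159 - 1*361322) = 6 - (147159 - 361322) = 6 - 1*(-214163) = 6 + 214163 = 214169)
-119381/D/(-140263) = -119381/214169/(-140263) = -119381*1/214169*(-1/140263) = -119381/214169*(-1/140263) = 119381/30039986447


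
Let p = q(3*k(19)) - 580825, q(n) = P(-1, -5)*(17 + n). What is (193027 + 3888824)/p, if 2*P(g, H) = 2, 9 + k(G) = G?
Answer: -4081851/580778 ≈ -7.0282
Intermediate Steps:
k(G) = -9 + G
P(g, H) = 1 (P(g, H) = (½)*2 = 1)
q(n) = 17 + n (q(n) = 1*(17 + n) = 17 + n)
p = -580778 (p = (17 + 3*(-9 + 19)) - 580825 = (17 + 3*10) - 580825 = (17 + 30) - 580825 = 47 - 580825 = -580778)
(193027 + 3888824)/p = (193027 + 3888824)/(-580778) = 4081851*(-1/580778) = -4081851/580778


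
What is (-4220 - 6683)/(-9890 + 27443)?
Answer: -10903/17553 ≈ -0.62115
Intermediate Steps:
(-4220 - 6683)/(-9890 + 27443) = -10903/17553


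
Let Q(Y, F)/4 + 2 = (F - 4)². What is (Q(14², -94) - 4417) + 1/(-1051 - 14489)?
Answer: 528220139/15540 ≈ 33991.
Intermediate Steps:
Q(Y, F) = -8 + 4*(-4 + F)² (Q(Y, F) = -8 + 4*(F - 4)² = -8 + 4*(-4 + F)²)
(Q(14², -94) - 4417) + 1/(-1051 - 14489) = ((-8 + 4*(-4 - 94)²) - 4417) + 1/(-1051 - 14489) = ((-8 + 4*(-98)²) - 4417) + 1/(-15540) = ((-8 + 4*9604) - 4417) - 1/15540 = ((-8 + 38416) - 4417) - 1/15540 = (38408 - 4417) - 1/15540 = 33991 - 1/15540 = 528220139/15540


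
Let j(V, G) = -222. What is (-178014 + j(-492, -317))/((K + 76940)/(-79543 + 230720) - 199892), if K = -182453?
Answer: 26945183772/30219178397 ≈ 0.89166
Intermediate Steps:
(-178014 + j(-492, -317))/((K + 76940)/(-79543 + 230720) - 199892) = (-178014 - 222)/((-182453 + 76940)/(-79543 + 230720) - 199892) = -178236/(-105513/151177 - 199892) = -178236/(-30219178397/151177) = -178236*(-151177/30219178397) = 26945183772/30219178397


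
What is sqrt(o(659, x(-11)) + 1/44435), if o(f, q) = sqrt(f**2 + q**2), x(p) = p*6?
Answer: sqrt(44435 + 1974469225*sqrt(438637))/44435 ≈ 25.735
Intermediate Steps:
x(p) = 6*p
sqrt(o(659, x(-11)) + 1/44435) = sqrt(sqrt(659**2 + (6*(-11))**2) + 1/44435) = sqrt(sqrt(434281 + (-66)**2) + 1/44435) = sqrt(sqrt(434281 + 4356) + 1/44435) = sqrt(sqrt(438637) + 1/44435) = sqrt(1/44435 + sqrt(438637))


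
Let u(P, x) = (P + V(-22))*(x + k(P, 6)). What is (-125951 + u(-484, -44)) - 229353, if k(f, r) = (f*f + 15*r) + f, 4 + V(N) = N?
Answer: -119602484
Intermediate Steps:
V(N) = -4 + N
k(f, r) = f + f² + 15*r (k(f, r) = (f² + 15*r) + f = f + f² + 15*r)
u(P, x) = (-26 + P)*(90 + P + x + P²) (u(P, x) = (P + (-4 - 22))*(x + (P + P² + 15*6)) = (P - 26)*(x + (P + P² + 90)) = (-26 + P)*(x + (90 + P + P²)) = (-26 + P)*(90 + P + x + P²))
(-125951 + u(-484, -44)) - 229353 = (-125951 + (-2340 + (-484)³ - 26*(-44) - 25*(-484)² + 64*(-484) - 484*(-44))) - 229353 = (-125951 + (-2340 - 113379904 + 1144 - 25*234256 - 30976 + 21296)) - 229353 = (-125951 + (-2340 - 113379904 + 1144 - 5856400 - 30976 + 21296)) - 229353 = (-125951 - 119247180) - 229353 = -119373131 - 229353 = -119602484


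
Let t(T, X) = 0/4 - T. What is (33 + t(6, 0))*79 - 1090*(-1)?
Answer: 3223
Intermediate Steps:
t(T, X) = -T (t(T, X) = 0*(¼) - T = 0 - T = -T)
(33 + t(6, 0))*79 - 1090*(-1) = (33 - 1*6)*79 - 1090*(-1) = (33 - 6)*79 + 1090 = 27*79 + 1090 = 2133 + 1090 = 3223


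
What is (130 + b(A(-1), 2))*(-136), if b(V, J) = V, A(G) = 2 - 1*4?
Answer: -17408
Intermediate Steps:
A(G) = -2 (A(G) = 2 - 4 = -2)
(130 + b(A(-1), 2))*(-136) = (130 - 2)*(-136) = 128*(-136) = -17408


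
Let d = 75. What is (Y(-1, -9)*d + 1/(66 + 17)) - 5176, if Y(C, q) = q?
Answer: -485632/83 ≈ -5851.0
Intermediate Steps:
(Y(-1, -9)*d + 1/(66 + 17)) - 5176 = (-9*75 + 1/(66 + 17)) - 5176 = (-675 + 1/83) - 5176 = -56024/83 - 5176 = -485632/83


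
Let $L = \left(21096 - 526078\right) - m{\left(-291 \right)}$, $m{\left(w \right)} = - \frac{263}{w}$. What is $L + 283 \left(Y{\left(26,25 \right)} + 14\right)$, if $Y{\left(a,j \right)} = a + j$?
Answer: $- \frac{141597080}{291} \approx -4.8659 \cdot 10^{5}$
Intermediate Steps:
$L = - \frac{146950025}{291}$ ($L = \left(21096 - 526078\right) - - \frac{263}{-291} = \left(21096 - 526078\right) - \left(-263\right) \left(- \frac{1}{291}\right) = -504982 - \frac{263}{291} = - \frac{146950025}{291} \approx -5.0498 \cdot 10^{5}$)
$L + 283 \left(Y{\left(26,25 \right)} + 14\right) = - \frac{146950025}{291} + 283 \left(\left(26 + 25\right) + 14\right) = - \frac{146950025}{291} + 283 \left(51 + 14\right) = - \frac{146950025}{291} + 283 \cdot 65 = - \frac{146950025}{291} + 18395 = - \frac{141597080}{291}$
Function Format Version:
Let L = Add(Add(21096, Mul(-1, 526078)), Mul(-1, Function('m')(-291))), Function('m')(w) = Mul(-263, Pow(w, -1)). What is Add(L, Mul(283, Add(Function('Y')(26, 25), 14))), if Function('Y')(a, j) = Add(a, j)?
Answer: Rational(-141597080, 291) ≈ -4.8659e+5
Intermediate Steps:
L = Rational(-146950025, 291) (L = Add(Add(21096, Mul(-1, 526078)), Mul(-1, Mul(-263, Pow(-291, -1)))) = Add(Add(21096, -526078), Mul(-1, Mul(-263, Rational(-1, 291)))) = Add(-504982, Mul(-1, Rational(263, 291))) = Add(-504982, Rational(-263, 291)) = Rational(-146950025, 291) ≈ -5.0498e+5)
Add(L, Mul(283, Add(Function('Y')(26, 25), 14))) = Add(Rational(-146950025, 291), Mul(283, Add(Add(26, 25), 14))) = Add(Rational(-146950025, 291), Mul(283, Add(51, 14))) = Add(Rational(-146950025, 291), Mul(283, 65)) = Add(Rational(-146950025, 291), 18395) = Rational(-141597080, 291)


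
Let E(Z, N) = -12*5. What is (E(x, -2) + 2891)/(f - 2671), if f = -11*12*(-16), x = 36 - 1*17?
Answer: -2831/559 ≈ -5.0644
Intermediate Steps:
x = 19 (x = 36 - 17 = 19)
E(Z, N) = -60
f = 2112 (f = -132*(-16) = 2112)
(E(x, -2) + 2891)/(f - 2671) = (-60 + 2891)/(2112 - 2671) = 2831/(-559) = 2831*(-1/559) = -2831/559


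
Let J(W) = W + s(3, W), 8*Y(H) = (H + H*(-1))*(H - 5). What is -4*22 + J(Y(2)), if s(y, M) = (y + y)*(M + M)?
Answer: -88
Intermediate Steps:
s(y, M) = 4*M*y (s(y, M) = (2*y)*(2*M) = 4*M*y)
Y(H) = 0 (Y(H) = ((H + H*(-1))*(H - 5))/8 = ((H - H)*(-5 + H))/8 = (0*(-5 + H))/8 = (⅛)*0 = 0)
J(W) = 13*W (J(W) = W + 4*W*3 = W + 12*W = 13*W)
-4*22 + J(Y(2)) = -4*22 + 13*0 = -88 + 0 = -88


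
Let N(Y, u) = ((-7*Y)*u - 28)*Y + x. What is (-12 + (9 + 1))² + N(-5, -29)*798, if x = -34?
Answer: 4134442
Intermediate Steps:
N(Y, u) = -34 + Y*(-28 - 7*Y*u) (N(Y, u) = ((-7*Y)*u - 28)*Y - 34 = (-7*Y*u - 28)*Y - 34 = (-28 - 7*Y*u)*Y - 34 = Y*(-28 - 7*Y*u) - 34 = -34 + Y*(-28 - 7*Y*u))
(-12 + (9 + 1))² + N(-5, -29)*798 = (-12 + (9 + 1))² + (-34 - 28*(-5) - 7*(-29)*(-5)²)*798 = (-12 + 10)² + (-34 + 140 - 7*(-29)*25)*798 = (-2)² + (-34 + 140 + 5075)*798 = 4 + 5181*798 = 4 + 4134438 = 4134442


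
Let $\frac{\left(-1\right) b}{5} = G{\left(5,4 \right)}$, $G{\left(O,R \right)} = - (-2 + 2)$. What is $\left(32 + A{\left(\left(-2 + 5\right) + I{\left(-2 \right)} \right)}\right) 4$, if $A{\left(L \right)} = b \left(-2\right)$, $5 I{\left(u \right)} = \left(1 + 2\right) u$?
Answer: $128$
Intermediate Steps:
$G{\left(O,R \right)} = 0$ ($G{\left(O,R \right)} = \left(-1\right) 0 = 0$)
$b = 0$ ($b = \left(-5\right) 0 = 0$)
$I{\left(u \right)} = \frac{3 u}{5}$ ($I{\left(u \right)} = \frac{\left(1 + 2\right) u}{5} = \frac{3 u}{5}$)
$A{\left(L \right)} = 0$ ($A{\left(L \right)} = 0 \left(-2\right) = 0$)
$\left(32 + A{\left(\left(-2 + 5\right) + I{\left(-2 \right)} \right)}\right) 4 = \left(32 + 0\right) 4 = 32 \cdot 4 = 128$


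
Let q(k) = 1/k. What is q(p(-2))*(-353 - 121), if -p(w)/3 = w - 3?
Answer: -158/5 ≈ -31.600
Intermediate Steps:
p(w) = 9 - 3*w (p(w) = -3*(w - 3) = -3*(-3 + w) = 9 - 3*w)
q(p(-2))*(-353 - 121) = (-353 - 121)/(9 - 3*(-2)) = -474/(9 + 6) = -474/15 = (1/15)*(-474) = -158/5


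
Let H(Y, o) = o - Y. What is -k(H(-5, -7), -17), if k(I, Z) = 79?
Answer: -79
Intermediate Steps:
-k(H(-5, -7), -17) = -1*79 = -79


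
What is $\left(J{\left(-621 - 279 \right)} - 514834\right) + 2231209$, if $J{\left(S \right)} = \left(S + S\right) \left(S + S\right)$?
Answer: $4956375$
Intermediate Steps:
$J{\left(S \right)} = 4 S^{2}$ ($J{\left(S \right)} = 2 S 2 S = 4 S^{2}$)
$\left(J{\left(-621 - 279 \right)} - 514834\right) + 2231209 = \left(4 \left(-621 - 279\right)^{2} - 514834\right) + 2231209 = \left(4 \left(-900\right)^{2} + \left(-646264 + 131430\right)\right) + 2231209 = \left(4 \cdot 810000 - 514834\right) + 2231209 = \left(3240000 - 514834\right) + 2231209 = 2725166 + 2231209 = 4956375$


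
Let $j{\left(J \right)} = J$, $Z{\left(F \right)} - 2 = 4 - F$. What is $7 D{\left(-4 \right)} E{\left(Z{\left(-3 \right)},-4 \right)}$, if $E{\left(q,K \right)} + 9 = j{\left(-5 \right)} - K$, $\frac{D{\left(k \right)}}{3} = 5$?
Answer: $-1050$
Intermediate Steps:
$D{\left(k \right)} = 15$ ($D{\left(k \right)} = 3 \cdot 5 = 15$)
$Z{\left(F \right)} = 6 - F$ ($Z{\left(F \right)} = 2 - \left(-4 + F\right) = 6 - F$)
$E{\left(q,K \right)} = -14 - K$ ($E{\left(q,K \right)} = -9 - \left(5 + K\right) = -14 - K$)
$7 D{\left(-4 \right)} E{\left(Z{\left(-3 \right)},-4 \right)} = 7 \cdot 15 \left(-14 - -4\right) = 105 \left(-14 + 4\right) = 105 \left(-10\right) = -1050$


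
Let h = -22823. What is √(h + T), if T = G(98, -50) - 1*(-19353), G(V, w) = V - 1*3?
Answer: 15*I*√15 ≈ 58.095*I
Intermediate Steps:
G(V, w) = -3 + V (G(V, w) = V - 3 = -3 + V)
T = 19448 (T = (-3 + 98) - 1*(-19353) = 95 + 19353 = 19448)
√(h + T) = √(-22823 + 19448) = √(-3375) = 15*I*√15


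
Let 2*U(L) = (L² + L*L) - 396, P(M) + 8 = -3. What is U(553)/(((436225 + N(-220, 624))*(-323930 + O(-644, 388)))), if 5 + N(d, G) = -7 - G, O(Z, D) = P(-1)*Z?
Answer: -305611/138014632294 ≈ -2.2143e-6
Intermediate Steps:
P(M) = -11 (P(M) = -8 - 3 = -11)
O(Z, D) = -11*Z
N(d, G) = -12 - G (N(d, G) = -5 + (-7 - G) = -12 - G)
U(L) = -198 + L² (U(L) = ((L² + L*L) - 396)/2 = ((L² + L²) - 396)/2 = (2*L² - 396)/2 = (-396 + 2*L²)/2 = -198 + L²)
U(553)/(((436225 + N(-220, 624))*(-323930 + O(-644, 388)))) = (-198 + 553²)/(((436225 + (-12 - 1*624))*(-323930 - 11*(-644)))) = (-198 + 305809)/(((436225 + (-12 - 624))*(-323930 + 7084))) = 305611/(((436225 - 636)*(-316846))) = 305611/((435589*(-316846))) = 305611/(-138014632294) = 305611*(-1/138014632294) = -305611/138014632294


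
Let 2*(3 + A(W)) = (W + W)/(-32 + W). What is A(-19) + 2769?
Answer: 141085/51 ≈ 2766.4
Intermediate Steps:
A(W) = -3 + W/(-32 + W) (A(W) = -3 + ((W + W)/(-32 + W))/2 = -3 + ((2*W)/(-32 + W))/2 = -3 + (2*W/(-32 + W))/2 = -3 + W/(-32 + W))
A(-19) + 2769 = 2*(48 - 1*(-19))/(-32 - 19) + 2769 = 2*(48 + 19)/(-51) + 2769 = 2*(-1/51)*67 + 2769 = -134/51 + 2769 = 141085/51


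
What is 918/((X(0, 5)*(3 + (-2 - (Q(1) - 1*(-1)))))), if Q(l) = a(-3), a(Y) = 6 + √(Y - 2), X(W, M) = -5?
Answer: 5508/205 - 918*I*√5/205 ≈ 26.868 - 10.013*I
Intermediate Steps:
a(Y) = 6 + √(-2 + Y)
Q(l) = 6 + I*√5 (Q(l) = 6 + √(-2 - 3) = 6 + √(-5) = 6 + I*√5)
918/((X(0, 5)*(3 + (-2 - (Q(1) - 1*(-1)))))) = 918/((-5*(3 + (-2 - ((6 + I*√5) - 1*(-1)))))) = 918/((-5*(3 + (-2 - ((6 + I*√5) + 1))))) = 918/((-5*(3 + (-2 - (7 + I*√5))))) = 918/((-5*(3 + (-2 + (-7 - I*√5))))) = 918/((-5*(3 + (-9 - I*√5)))) = 918/((-5*(-6 - I*√5))) = 918/(30 + 5*I*√5)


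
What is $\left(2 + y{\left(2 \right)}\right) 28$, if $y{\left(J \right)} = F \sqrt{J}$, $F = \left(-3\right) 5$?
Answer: $56 - 420 \sqrt{2} \approx -537.97$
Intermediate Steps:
$F = -15$
$y{\left(J \right)} = - 15 \sqrt{J}$
$\left(2 + y{\left(2 \right)}\right) 28 = \left(2 - 15 \sqrt{2}\right) 28 = 56 - 420 \sqrt{2}$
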